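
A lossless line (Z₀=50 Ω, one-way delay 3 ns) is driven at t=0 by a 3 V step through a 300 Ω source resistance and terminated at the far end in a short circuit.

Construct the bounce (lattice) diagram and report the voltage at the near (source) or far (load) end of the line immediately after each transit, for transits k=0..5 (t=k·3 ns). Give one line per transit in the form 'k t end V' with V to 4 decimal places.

Γ_L=-1.000000, Γ_S=0.714286; launch V₁=3·50/350=0.428571
k=0 src: V=0.4286
k=1 load: inc=0.428571, refl=0.428571·-1.000000=-0.4286; V=0.000000+0.428571+-0.428571=0.0000
k=2 src: inc=-0.428571, refl=-0.428571·0.714286=-0.3061; V=0.428571+-0.428571+-0.306122=-0.3061
k=3 load: inc=-0.306122, refl=-0.306122·-1.000000=0.3061; V=0.000000+-0.306122+0.306122=0.0000
k=4 src: inc=0.306122, refl=0.306122·0.714286=0.2187; V=-0.306122+0.306122+0.218659=0.2187
k=5 load: inc=0.218659, refl=0.218659·-1.000000=-0.2187; V=0.000000+0.218659+-0.218659=0.0000

0 0 source 0.4286
1 3 load 0.0000
2 6 source -0.3061
3 9 load 0.0000
4 12 source 0.2187
5 15 load 0.0000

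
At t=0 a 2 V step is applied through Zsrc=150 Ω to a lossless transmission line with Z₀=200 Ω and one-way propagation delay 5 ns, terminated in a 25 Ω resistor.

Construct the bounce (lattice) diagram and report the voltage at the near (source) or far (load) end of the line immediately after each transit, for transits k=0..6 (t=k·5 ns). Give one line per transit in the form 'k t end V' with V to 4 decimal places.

Γ_L=-0.777778, Γ_S=-0.142857; launch V₁=2·200/350=1.142857
k=0 src: V=1.1429
k=1 load: inc=1.142857, refl=1.142857·-0.777778=-0.8889; V=0.000000+1.142857+-0.888889=0.2540
k=2 src: inc=-0.888889, refl=-0.888889·-0.142857=0.1270; V=1.142857+-0.888889+0.126984=0.3810
k=3 load: inc=0.126984, refl=0.126984·-0.777778=-0.0988; V=0.253968+0.126984+-0.098765=0.2822
k=4 src: inc=-0.098765, refl=-0.098765·-0.142857=0.0141; V=0.380952+-0.098765+0.014109=0.2963
k=5 load: inc=0.014109, refl=0.014109·-0.777778=-0.0110; V=0.282187+0.014109+-0.010974=0.2853
k=6 src: inc=-0.010974, refl=-0.010974·-0.142857=0.0016; V=0.296296+-0.010974+0.001568=0.2869

0 0 source 1.1429
1 5 load 0.2540
2 10 source 0.3810
3 15 load 0.2822
4 20 source 0.2963
5 25 load 0.2853
6 30 source 0.2869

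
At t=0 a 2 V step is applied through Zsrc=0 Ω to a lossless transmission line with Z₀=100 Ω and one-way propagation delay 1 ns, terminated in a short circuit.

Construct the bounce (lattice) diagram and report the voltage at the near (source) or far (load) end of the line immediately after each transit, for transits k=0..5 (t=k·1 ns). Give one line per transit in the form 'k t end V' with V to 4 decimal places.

Γ_L=-1.000000, Γ_S=-1.000000; launch V₁=2·100/100=2.000000
k=0 src: V=2.0000
k=1 load: inc=2.000000, refl=2.000000·-1.000000=-2.0000; V=0.000000+2.000000+-2.000000=0.0000
k=2 src: inc=-2.000000, refl=-2.000000·-1.000000=2.0000; V=2.000000+-2.000000+2.000000=2.0000
k=3 load: inc=2.000000, refl=2.000000·-1.000000=-2.0000; V=0.000000+2.000000+-2.000000=0.0000
k=4 src: inc=-2.000000, refl=-2.000000·-1.000000=2.0000; V=2.000000+-2.000000+2.000000=2.0000
k=5 load: inc=2.000000, refl=2.000000·-1.000000=-2.0000; V=0.000000+2.000000+-2.000000=0.0000

0 0 source 2.0000
1 1 load 0.0000
2 2 source 2.0000
3 3 load 0.0000
4 4 source 2.0000
5 5 load 0.0000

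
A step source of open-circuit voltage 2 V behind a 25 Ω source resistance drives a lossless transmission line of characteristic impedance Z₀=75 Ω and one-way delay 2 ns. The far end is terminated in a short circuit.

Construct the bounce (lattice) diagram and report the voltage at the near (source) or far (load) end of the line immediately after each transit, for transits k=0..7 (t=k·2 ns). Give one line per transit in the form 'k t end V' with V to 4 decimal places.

Γ_L=-1.000000, Γ_S=-0.500000; launch V₁=2·75/100=1.500000
k=0 src: V=1.5000
k=1 load: inc=1.500000, refl=1.500000·-1.000000=-1.5000; V=0.000000+1.500000+-1.500000=0.0000
k=2 src: inc=-1.500000, refl=-1.500000·-0.500000=0.7500; V=1.500000+-1.500000+0.750000=0.7500
k=3 load: inc=0.750000, refl=0.750000·-1.000000=-0.7500; V=0.000000+0.750000+-0.750000=0.0000
k=4 src: inc=-0.750000, refl=-0.750000·-0.500000=0.3750; V=0.750000+-0.750000+0.375000=0.3750
k=5 load: inc=0.375000, refl=0.375000·-1.000000=-0.3750; V=0.000000+0.375000+-0.375000=0.0000
k=6 src: inc=-0.375000, refl=-0.375000·-0.500000=0.1875; V=0.375000+-0.375000+0.187500=0.1875
k=7 load: inc=0.187500, refl=0.187500·-1.000000=-0.1875; V=0.000000+0.187500+-0.187500=0.0000

0 0 source 1.5000
1 2 load 0.0000
2 4 source 0.7500
3 6 load 0.0000
4 8 source 0.3750
5 10 load 0.0000
6 12 source 0.1875
7 14 load 0.0000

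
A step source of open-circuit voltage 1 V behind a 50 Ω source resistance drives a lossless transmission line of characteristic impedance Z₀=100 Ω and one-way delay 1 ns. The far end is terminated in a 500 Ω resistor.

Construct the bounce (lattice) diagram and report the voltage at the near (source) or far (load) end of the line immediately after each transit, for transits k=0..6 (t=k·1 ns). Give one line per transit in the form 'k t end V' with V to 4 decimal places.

0 0 source 0.6667
1 1 load 1.1111
2 2 source 0.9630
3 3 load 0.8642
4 4 source 0.8971
5 5 load 0.9191
6 6 source 0.9118

Γ_L=0.666667, Γ_S=-0.333333; launch V₁=1·100/150=0.666667
k=0 src: V=0.6667
k=1 load: inc=0.666667, refl=0.666667·0.666667=0.4444; V=0.000000+0.666667+0.444444=1.1111
k=2 src: inc=0.444444, refl=0.444444·-0.333333=-0.1481; V=0.666667+0.444444+-0.148148=0.9630
k=3 load: inc=-0.148148, refl=-0.148148·0.666667=-0.0988; V=1.111111+-0.148148+-0.098765=0.8642
k=4 src: inc=-0.098765, refl=-0.098765·-0.333333=0.0329; V=0.962963+-0.098765+0.032922=0.8971
k=5 load: inc=0.032922, refl=0.032922·0.666667=0.0219; V=0.864198+0.032922+0.021948=0.9191
k=6 src: inc=0.021948, refl=0.021948·-0.333333=-0.0073; V=0.897119+0.021948+-0.007316=0.9118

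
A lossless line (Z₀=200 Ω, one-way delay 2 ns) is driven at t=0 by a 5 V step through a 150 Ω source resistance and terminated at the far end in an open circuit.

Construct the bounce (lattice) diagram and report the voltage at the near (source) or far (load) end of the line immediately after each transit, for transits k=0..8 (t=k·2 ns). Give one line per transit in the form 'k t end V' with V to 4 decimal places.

0 0 source 2.8571
1 2 load 5.7143
2 4 source 5.3061
3 6 load 4.8980
4 8 source 4.9563
5 10 load 5.0146
6 12 source 5.0062
7 14 load 4.9979
8 16 source 4.9991

Γ_L=1.000000, Γ_S=-0.142857; launch V₁=5·200/350=2.857143
k=0 src: V=2.8571
k=1 load: inc=2.857143, refl=2.857143·1.000000=2.8571; V=0.000000+2.857143+2.857143=5.7143
k=2 src: inc=2.857143, refl=2.857143·-0.142857=-0.4082; V=2.857143+2.857143+-0.408163=5.3061
k=3 load: inc=-0.408163, refl=-0.408163·1.000000=-0.4082; V=5.714286+-0.408163+-0.408163=4.8980
k=4 src: inc=-0.408163, refl=-0.408163·-0.142857=0.0583; V=5.306122+-0.408163+0.058309=4.9563
k=5 load: inc=0.058309, refl=0.058309·1.000000=0.0583; V=4.897959+0.058309+0.058309=5.0146
k=6 src: inc=0.058309, refl=0.058309·-0.142857=-0.0083; V=4.956268+0.058309+-0.008330=5.0062
k=7 load: inc=-0.008330, refl=-0.008330·1.000000=-0.0083; V=5.014577+-0.008330+-0.008330=4.9979
k=8 src: inc=-0.008330, refl=-0.008330·-0.142857=0.0012; V=5.006247+-0.008330+0.001190=4.9991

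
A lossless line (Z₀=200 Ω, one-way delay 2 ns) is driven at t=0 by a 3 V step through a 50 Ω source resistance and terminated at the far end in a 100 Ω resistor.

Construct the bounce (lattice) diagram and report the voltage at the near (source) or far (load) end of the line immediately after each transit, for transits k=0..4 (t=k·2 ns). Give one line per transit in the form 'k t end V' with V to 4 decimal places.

Γ_L=-0.333333, Γ_S=-0.600000; launch V₁=3·200/250=2.400000
k=0 src: V=2.4000
k=1 load: inc=2.400000, refl=2.400000·-0.333333=-0.8000; V=0.000000+2.400000+-0.800000=1.6000
k=2 src: inc=-0.800000, refl=-0.800000·-0.600000=0.4800; V=2.400000+-0.800000+0.480000=2.0800
k=3 load: inc=0.480000, refl=0.480000·-0.333333=-0.1600; V=1.600000+0.480000+-0.160000=1.9200
k=4 src: inc=-0.160000, refl=-0.160000·-0.600000=0.0960; V=2.080000+-0.160000+0.096000=2.0160

0 0 source 2.4000
1 2 load 1.6000
2 4 source 2.0800
3 6 load 1.9200
4 8 source 2.0160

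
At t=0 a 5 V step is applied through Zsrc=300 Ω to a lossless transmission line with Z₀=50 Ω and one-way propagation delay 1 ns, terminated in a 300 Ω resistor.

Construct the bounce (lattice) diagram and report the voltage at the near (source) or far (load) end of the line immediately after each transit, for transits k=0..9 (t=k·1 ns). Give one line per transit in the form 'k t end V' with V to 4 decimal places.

Γ_L=0.714286, Γ_S=0.714286; launch V₁=5·50/350=0.714286
k=0 src: V=0.7143
k=1 load: inc=0.714286, refl=0.714286·0.714286=0.5102; V=0.000000+0.714286+0.510204=1.2245
k=2 src: inc=0.510204, refl=0.510204·0.714286=0.3644; V=0.714286+0.510204+0.364431=1.5889
k=3 load: inc=0.364431, refl=0.364431·0.714286=0.2603; V=1.224490+0.364431+0.260308=1.8492
k=4 src: inc=0.260308, refl=0.260308·0.714286=0.1859; V=1.588921+0.260308+0.185934=2.0352
k=5 load: inc=0.185934, refl=0.185934·0.714286=0.1328; V=1.849229+0.185934+0.132810=2.1680
k=6 src: inc=0.132810, refl=0.132810·0.714286=0.0949; V=2.035164+0.132810+0.094865=2.2628
k=7 load: inc=0.094865, refl=0.094865·0.714286=0.0678; V=2.167974+0.094865+0.067760=2.3306
k=8 src: inc=0.067760, refl=0.067760·0.714286=0.0484; V=2.262839+0.067760+0.048400=2.3790
k=9 load: inc=0.048400, refl=0.048400·0.714286=0.0346; V=2.330599+0.048400+0.034572=2.4136

0 0 source 0.7143
1 1 load 1.2245
2 2 source 1.5889
3 3 load 1.8492
4 4 source 2.0352
5 5 load 2.1680
6 6 source 2.2628
7 7 load 2.3306
8 8 source 2.3790
9 9 load 2.4136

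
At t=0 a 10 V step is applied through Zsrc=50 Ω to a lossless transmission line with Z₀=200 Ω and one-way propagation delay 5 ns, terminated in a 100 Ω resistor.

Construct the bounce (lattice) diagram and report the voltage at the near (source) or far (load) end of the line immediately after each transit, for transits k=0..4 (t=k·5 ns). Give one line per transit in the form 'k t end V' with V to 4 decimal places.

0 0 source 8.0000
1 5 load 5.3333
2 10 source 6.9333
3 15 load 6.4000
4 20 source 6.7200

Γ_L=-0.333333, Γ_S=-0.600000; launch V₁=10·200/250=8.000000
k=0 src: V=8.0000
k=1 load: inc=8.000000, refl=8.000000·-0.333333=-2.6667; V=0.000000+8.000000+-2.666667=5.3333
k=2 src: inc=-2.666667, refl=-2.666667·-0.600000=1.6000; V=8.000000+-2.666667+1.600000=6.9333
k=3 load: inc=1.600000, refl=1.600000·-0.333333=-0.5333; V=5.333333+1.600000+-0.533333=6.4000
k=4 src: inc=-0.533333, refl=-0.533333·-0.600000=0.3200; V=6.933333+-0.533333+0.320000=6.7200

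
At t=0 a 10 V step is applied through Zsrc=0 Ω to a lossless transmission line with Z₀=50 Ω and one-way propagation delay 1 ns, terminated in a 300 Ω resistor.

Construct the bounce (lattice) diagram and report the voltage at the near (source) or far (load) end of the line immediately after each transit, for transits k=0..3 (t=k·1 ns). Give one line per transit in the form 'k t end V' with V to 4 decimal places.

Γ_L=0.714286, Γ_S=-1.000000; launch V₁=10·50/50=10.000000
k=0 src: V=10.0000
k=1 load: inc=10.000000, refl=10.000000·0.714286=7.1429; V=0.000000+10.000000+7.142857=17.1429
k=2 src: inc=7.142857, refl=7.142857·-1.000000=-7.1429; V=10.000000+7.142857+-7.142857=10.0000
k=3 load: inc=-7.142857, refl=-7.142857·0.714286=-5.1020; V=17.142857+-7.142857+-5.102041=4.8980

0 0 source 10.0000
1 1 load 17.1429
2 2 source 10.0000
3 3 load 4.8980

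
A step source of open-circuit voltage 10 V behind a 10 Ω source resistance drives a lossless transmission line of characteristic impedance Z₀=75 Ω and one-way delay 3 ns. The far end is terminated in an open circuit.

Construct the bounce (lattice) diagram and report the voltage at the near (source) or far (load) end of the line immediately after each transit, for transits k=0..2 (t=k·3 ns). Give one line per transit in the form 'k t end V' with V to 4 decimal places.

Γ_L=1.000000, Γ_S=-0.764706; launch V₁=10·75/85=8.823529
k=0 src: V=8.8235
k=1 load: inc=8.823529, refl=8.823529·1.000000=8.8235; V=0.000000+8.823529+8.823529=17.6471
k=2 src: inc=8.823529, refl=8.823529·-0.764706=-6.7474; V=8.823529+8.823529+-6.747405=10.8997

0 0 source 8.8235
1 3 load 17.6471
2 6 source 10.8997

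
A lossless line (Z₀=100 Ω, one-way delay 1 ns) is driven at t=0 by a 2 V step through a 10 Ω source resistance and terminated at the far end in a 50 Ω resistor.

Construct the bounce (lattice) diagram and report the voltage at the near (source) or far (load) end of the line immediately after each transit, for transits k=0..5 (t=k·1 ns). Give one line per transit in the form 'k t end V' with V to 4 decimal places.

0 0 source 1.8182
1 1 load 1.2121
2 2 source 1.7080
3 3 load 1.5427
4 4 source 1.6779
5 5 load 1.6329

Γ_L=-0.333333, Γ_S=-0.818182; launch V₁=2·100/110=1.818182
k=0 src: V=1.8182
k=1 load: inc=1.818182, refl=1.818182·-0.333333=-0.6061; V=0.000000+1.818182+-0.606061=1.2121
k=2 src: inc=-0.606061, refl=-0.606061·-0.818182=0.4959; V=1.818182+-0.606061+0.495868=1.7080
k=3 load: inc=0.495868, refl=0.495868·-0.333333=-0.1653; V=1.212121+0.495868+-0.165289=1.5427
k=4 src: inc=-0.165289, refl=-0.165289·-0.818182=0.1352; V=1.707989+-0.165289+0.135237=1.6779
k=5 load: inc=0.135237, refl=0.135237·-0.333333=-0.0451; V=1.542700+0.135237+-0.045079=1.6329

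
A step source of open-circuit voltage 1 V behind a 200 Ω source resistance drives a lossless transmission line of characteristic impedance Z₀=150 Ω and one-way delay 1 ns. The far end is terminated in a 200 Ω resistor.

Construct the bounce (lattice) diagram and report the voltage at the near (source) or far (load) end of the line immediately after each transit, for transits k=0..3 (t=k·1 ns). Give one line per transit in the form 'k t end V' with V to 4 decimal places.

Γ_L=0.142857, Γ_S=0.142857; launch V₁=1·150/350=0.428571
k=0 src: V=0.4286
k=1 load: inc=0.428571, refl=0.428571·0.142857=0.0612; V=0.000000+0.428571+0.061224=0.4898
k=2 src: inc=0.061224, refl=0.061224·0.142857=0.0087; V=0.428571+0.061224+0.008746=0.4985
k=3 load: inc=0.008746, refl=0.008746·0.142857=0.0012; V=0.489796+0.008746+0.001249=0.4998

0 0 source 0.4286
1 1 load 0.4898
2 2 source 0.4985
3 3 load 0.4998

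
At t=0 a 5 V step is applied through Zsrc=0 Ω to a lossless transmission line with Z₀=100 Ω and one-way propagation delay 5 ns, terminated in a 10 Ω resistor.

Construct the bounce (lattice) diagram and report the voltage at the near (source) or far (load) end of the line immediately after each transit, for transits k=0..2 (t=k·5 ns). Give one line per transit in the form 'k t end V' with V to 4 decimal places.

Γ_L=-0.818182, Γ_S=-1.000000; launch V₁=5·100/100=5.000000
k=0 src: V=5.0000
k=1 load: inc=5.000000, refl=5.000000·-0.818182=-4.0909; V=0.000000+5.000000+-4.090909=0.9091
k=2 src: inc=-4.090909, refl=-4.090909·-1.000000=4.0909; V=5.000000+-4.090909+4.090909=5.0000

0 0 source 5.0000
1 5 load 0.9091
2 10 source 5.0000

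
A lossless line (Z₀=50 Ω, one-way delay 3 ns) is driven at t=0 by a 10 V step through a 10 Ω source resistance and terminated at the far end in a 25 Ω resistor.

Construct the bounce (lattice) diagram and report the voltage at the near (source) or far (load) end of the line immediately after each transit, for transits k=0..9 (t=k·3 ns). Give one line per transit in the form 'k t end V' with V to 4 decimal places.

Γ_L=-0.333333, Γ_S=-0.666667; launch V₁=10·50/60=8.333333
k=0 src: V=8.3333
k=1 load: inc=8.333333, refl=8.333333·-0.333333=-2.7778; V=0.000000+8.333333+-2.777778=5.5556
k=2 src: inc=-2.777778, refl=-2.777778·-0.666667=1.8519; V=8.333333+-2.777778+1.851852=7.4074
k=3 load: inc=1.851852, refl=1.851852·-0.333333=-0.6173; V=5.555556+1.851852+-0.617284=6.7901
k=4 src: inc=-0.617284, refl=-0.617284·-0.666667=0.4115; V=7.407407+-0.617284+0.411523=7.2016
k=5 load: inc=0.411523, refl=0.411523·-0.333333=-0.1372; V=6.790123+0.411523+-0.137174=7.0645
k=6 src: inc=-0.137174, refl=-0.137174·-0.666667=0.0914; V=7.201646+-0.137174+0.091449=7.1559
k=7 load: inc=0.091449, refl=0.091449·-0.333333=-0.0305; V=7.064472+0.091449+-0.030483=7.1254
k=8 src: inc=-0.030483, refl=-0.030483·-0.666667=0.0203; V=7.155921+-0.030483+0.020322=7.1458
k=9 load: inc=0.020322, refl=0.020322·-0.333333=-0.0068; V=7.125438+0.020322+-0.006774=7.1390

0 0 source 8.3333
1 3 load 5.5556
2 6 source 7.4074
3 9 load 6.7901
4 12 source 7.2016
5 15 load 7.0645
6 18 source 7.1559
7 21 load 7.1254
8 24 source 7.1458
9 27 load 7.1390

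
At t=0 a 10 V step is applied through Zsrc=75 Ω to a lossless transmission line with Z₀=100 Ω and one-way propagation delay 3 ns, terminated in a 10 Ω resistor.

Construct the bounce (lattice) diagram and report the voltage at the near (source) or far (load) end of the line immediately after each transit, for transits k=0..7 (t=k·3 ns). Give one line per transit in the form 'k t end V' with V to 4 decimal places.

0 0 source 5.7143
1 3 load 1.0390
2 6 source 1.7069
3 9 load 1.1604
4 12 source 1.2385
5 15 load 1.1746
6 18 source 1.1837
7 21 load 1.1763

Γ_L=-0.818182, Γ_S=-0.142857; launch V₁=10·100/175=5.714286
k=0 src: V=5.7143
k=1 load: inc=5.714286, refl=5.714286·-0.818182=-4.6753; V=0.000000+5.714286+-4.675325=1.0390
k=2 src: inc=-4.675325, refl=-4.675325·-0.142857=0.6679; V=5.714286+-4.675325+0.667904=1.7069
k=3 load: inc=0.667904, refl=0.667904·-0.818182=-0.5465; V=1.038961+0.667904+-0.546467=1.1604
k=4 src: inc=-0.546467, refl=-0.546467·-0.142857=0.0781; V=1.706865+-0.546467+0.078067=1.2385
k=5 load: inc=0.078067, refl=0.078067·-0.818182=-0.0639; V=1.160398+0.078067+-0.063873=1.1746
k=6 src: inc=-0.063873, refl=-0.063873·-0.142857=0.0091; V=1.238465+-0.063873+0.009125=1.1837
k=7 load: inc=0.009125, refl=0.009125·-0.818182=-0.0075; V=1.174592+0.009125+-0.007466=1.1763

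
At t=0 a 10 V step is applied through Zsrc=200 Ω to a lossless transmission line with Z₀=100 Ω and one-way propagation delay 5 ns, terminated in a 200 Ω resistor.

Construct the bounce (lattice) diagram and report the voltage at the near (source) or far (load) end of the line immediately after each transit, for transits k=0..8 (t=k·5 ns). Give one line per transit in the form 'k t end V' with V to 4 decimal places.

Γ_L=0.333333, Γ_S=0.333333; launch V₁=10·100/300=3.333333
k=0 src: V=3.3333
k=1 load: inc=3.333333, refl=3.333333·0.333333=1.1111; V=0.000000+3.333333+1.111111=4.4444
k=2 src: inc=1.111111, refl=1.111111·0.333333=0.3704; V=3.333333+1.111111+0.370370=4.8148
k=3 load: inc=0.370370, refl=0.370370·0.333333=0.1235; V=4.444444+0.370370+0.123457=4.9383
k=4 src: inc=0.123457, refl=0.123457·0.333333=0.0412; V=4.814815+0.123457+0.041152=4.9794
k=5 load: inc=0.041152, refl=0.041152·0.333333=0.0137; V=4.938272+0.041152+0.013717=4.9931
k=6 src: inc=0.013717, refl=0.013717·0.333333=0.0046; V=4.979424+0.013717+0.004572=4.9977
k=7 load: inc=0.004572, refl=0.004572·0.333333=0.0015; V=4.993141+0.004572+0.001524=4.9992
k=8 src: inc=0.001524, refl=0.001524·0.333333=0.0005; V=4.997714+0.001524+0.000508=4.9997

0 0 source 3.3333
1 5 load 4.4444
2 10 source 4.8148
3 15 load 4.9383
4 20 source 4.9794
5 25 load 4.9931
6 30 source 4.9977
7 35 load 4.9992
8 40 source 4.9997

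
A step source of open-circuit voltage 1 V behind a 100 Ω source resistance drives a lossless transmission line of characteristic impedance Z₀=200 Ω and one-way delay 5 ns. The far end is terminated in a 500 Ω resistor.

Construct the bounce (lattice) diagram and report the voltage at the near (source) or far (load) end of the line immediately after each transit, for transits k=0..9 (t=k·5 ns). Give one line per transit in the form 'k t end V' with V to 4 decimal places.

0 0 source 0.6667
1 5 load 0.9524
2 10 source 0.8571
3 15 load 0.8163
4 20 source 0.8299
5 25 load 0.8358
6 30 source 0.8338
7 35 load 0.8330
8 40 source 0.8333
9 45 load 0.8334

Γ_L=0.428571, Γ_S=-0.333333; launch V₁=1·200/300=0.666667
k=0 src: V=0.6667
k=1 load: inc=0.666667, refl=0.666667·0.428571=0.2857; V=0.000000+0.666667+0.285714=0.9524
k=2 src: inc=0.285714, refl=0.285714·-0.333333=-0.0952; V=0.666667+0.285714+-0.095238=0.8571
k=3 load: inc=-0.095238, refl=-0.095238·0.428571=-0.0408; V=0.952381+-0.095238+-0.040816=0.8163
k=4 src: inc=-0.040816, refl=-0.040816·-0.333333=0.0136; V=0.857143+-0.040816+0.013605=0.8299
k=5 load: inc=0.013605, refl=0.013605·0.428571=0.0058; V=0.816327+0.013605+0.005831=0.8358
k=6 src: inc=0.005831, refl=0.005831·-0.333333=-0.0019; V=0.829932+0.005831+-0.001944=0.8338
k=7 load: inc=-0.001944, refl=-0.001944·0.428571=-0.0008; V=0.835763+-0.001944+-0.000833=0.8330
k=8 src: inc=-0.000833, refl=-0.000833·-0.333333=0.0003; V=0.833819+-0.000833+0.000278=0.8333
k=9 load: inc=0.000278, refl=0.000278·0.428571=0.0001; V=0.832986+0.000278+0.000119=0.8334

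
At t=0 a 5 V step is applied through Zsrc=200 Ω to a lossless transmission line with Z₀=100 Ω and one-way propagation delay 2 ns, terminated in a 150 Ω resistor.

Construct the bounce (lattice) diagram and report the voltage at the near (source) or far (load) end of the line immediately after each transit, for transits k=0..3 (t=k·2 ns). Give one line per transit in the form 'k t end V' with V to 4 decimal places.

0 0 source 1.6667
1 2 load 2.0000
2 4 source 2.1111
3 6 load 2.1333

Γ_L=0.200000, Γ_S=0.333333; launch V₁=5·100/300=1.666667
k=0 src: V=1.6667
k=1 load: inc=1.666667, refl=1.666667·0.200000=0.3333; V=0.000000+1.666667+0.333333=2.0000
k=2 src: inc=0.333333, refl=0.333333·0.333333=0.1111; V=1.666667+0.333333+0.111111=2.1111
k=3 load: inc=0.111111, refl=0.111111·0.200000=0.0222; V=2.000000+0.111111+0.022222=2.1333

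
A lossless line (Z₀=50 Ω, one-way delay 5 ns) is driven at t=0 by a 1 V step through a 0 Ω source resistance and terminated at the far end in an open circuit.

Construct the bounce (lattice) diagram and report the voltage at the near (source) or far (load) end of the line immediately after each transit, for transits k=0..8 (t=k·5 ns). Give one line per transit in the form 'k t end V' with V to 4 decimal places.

0 0 source 1.0000
1 5 load 2.0000
2 10 source 1.0000
3 15 load 0.0000
4 20 source 1.0000
5 25 load 2.0000
6 30 source 1.0000
7 35 load 0.0000
8 40 source 1.0000

Γ_L=1.000000, Γ_S=-1.000000; launch V₁=1·50/50=1.000000
k=0 src: V=1.0000
k=1 load: inc=1.000000, refl=1.000000·1.000000=1.0000; V=0.000000+1.000000+1.000000=2.0000
k=2 src: inc=1.000000, refl=1.000000·-1.000000=-1.0000; V=1.000000+1.000000+-1.000000=1.0000
k=3 load: inc=-1.000000, refl=-1.000000·1.000000=-1.0000; V=2.000000+-1.000000+-1.000000=0.0000
k=4 src: inc=-1.000000, refl=-1.000000·-1.000000=1.0000; V=1.000000+-1.000000+1.000000=1.0000
k=5 load: inc=1.000000, refl=1.000000·1.000000=1.0000; V=0.000000+1.000000+1.000000=2.0000
k=6 src: inc=1.000000, refl=1.000000·-1.000000=-1.0000; V=1.000000+1.000000+-1.000000=1.0000
k=7 load: inc=-1.000000, refl=-1.000000·1.000000=-1.0000; V=2.000000+-1.000000+-1.000000=0.0000
k=8 src: inc=-1.000000, refl=-1.000000·-1.000000=1.0000; V=1.000000+-1.000000+1.000000=1.0000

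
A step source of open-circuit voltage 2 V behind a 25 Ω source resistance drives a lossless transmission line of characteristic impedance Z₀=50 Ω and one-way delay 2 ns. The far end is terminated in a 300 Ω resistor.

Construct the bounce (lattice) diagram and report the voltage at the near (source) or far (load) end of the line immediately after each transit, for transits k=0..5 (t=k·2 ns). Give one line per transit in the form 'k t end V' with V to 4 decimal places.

Γ_L=0.714286, Γ_S=-0.333333; launch V₁=2·50/75=1.333333
k=0 src: V=1.3333
k=1 load: inc=1.333333, refl=1.333333·0.714286=0.9524; V=0.000000+1.333333+0.952381=2.2857
k=2 src: inc=0.952381, refl=0.952381·-0.333333=-0.3175; V=1.333333+0.952381+-0.317460=1.9683
k=3 load: inc=-0.317460, refl=-0.317460·0.714286=-0.2268; V=2.285714+-0.317460+-0.226757=1.7415
k=4 src: inc=-0.226757, refl=-0.226757·-0.333333=0.0756; V=1.968254+-0.226757+0.075586=1.8171
k=5 load: inc=0.075586, refl=0.075586·0.714286=0.0540; V=1.741497+0.075586+0.053990=1.8711

0 0 source 1.3333
1 2 load 2.2857
2 4 source 1.9683
3 6 load 1.7415
4 8 source 1.8171
5 10 load 1.8711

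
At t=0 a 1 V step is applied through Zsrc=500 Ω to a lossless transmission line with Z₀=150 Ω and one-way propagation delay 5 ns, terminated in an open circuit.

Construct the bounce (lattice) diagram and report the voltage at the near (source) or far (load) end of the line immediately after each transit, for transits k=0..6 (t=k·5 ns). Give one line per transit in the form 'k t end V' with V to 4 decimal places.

Γ_L=1.000000, Γ_S=0.538462; launch V₁=1·150/650=0.230769
k=0 src: V=0.2308
k=1 load: inc=0.230769, refl=0.230769·1.000000=0.2308; V=0.000000+0.230769+0.230769=0.4615
k=2 src: inc=0.230769, refl=0.230769·0.538462=0.1243; V=0.230769+0.230769+0.124260=0.5858
k=3 load: inc=0.124260, refl=0.124260·1.000000=0.1243; V=0.461538+0.124260+0.124260=0.7101
k=4 src: inc=0.124260, refl=0.124260·0.538462=0.0669; V=0.585799+0.124260+0.066909=0.7770
k=5 load: inc=0.066909, refl=0.066909·1.000000=0.0669; V=0.710059+0.066909+0.066909=0.8439
k=6 src: inc=0.066909, refl=0.066909·0.538462=0.0360; V=0.776969+0.066909+0.036028=0.8799

0 0 source 0.2308
1 5 load 0.4615
2 10 source 0.5858
3 15 load 0.7101
4 20 source 0.7770
5 25 load 0.8439
6 30 source 0.8799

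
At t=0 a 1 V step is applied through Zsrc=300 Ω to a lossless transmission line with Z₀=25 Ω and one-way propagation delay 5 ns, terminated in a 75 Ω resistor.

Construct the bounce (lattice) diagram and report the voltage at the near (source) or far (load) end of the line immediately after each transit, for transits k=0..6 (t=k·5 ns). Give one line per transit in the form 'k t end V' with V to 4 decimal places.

0 0 source 0.0769
1 5 load 0.1154
2 10 source 0.1479
3 15 load 0.1642
4 20 source 0.1780
5 25 load 0.1849
6 30 source 0.1907

Γ_L=0.500000, Γ_S=0.846154; launch V₁=1·25/325=0.076923
k=0 src: V=0.0769
k=1 load: inc=0.076923, refl=0.076923·0.500000=0.0385; V=0.000000+0.076923+0.038462=0.1154
k=2 src: inc=0.038462, refl=0.038462·0.846154=0.0325; V=0.076923+0.038462+0.032544=0.1479
k=3 load: inc=0.032544, refl=0.032544·0.500000=0.0163; V=0.115385+0.032544+0.016272=0.1642
k=4 src: inc=0.016272, refl=0.016272·0.846154=0.0138; V=0.147929+0.016272+0.013769=0.1780
k=5 load: inc=0.013769, refl=0.013769·0.500000=0.0069; V=0.164201+0.013769+0.006884=0.1849
k=6 src: inc=0.006884, refl=0.006884·0.846154=0.0058; V=0.177970+0.006884+0.005825=0.1907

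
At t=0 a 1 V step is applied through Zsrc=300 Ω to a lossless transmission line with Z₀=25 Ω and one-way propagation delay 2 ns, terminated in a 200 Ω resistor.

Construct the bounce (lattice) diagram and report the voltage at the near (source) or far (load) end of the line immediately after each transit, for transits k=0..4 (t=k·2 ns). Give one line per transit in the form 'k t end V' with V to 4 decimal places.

Γ_L=0.777778, Γ_S=0.846154; launch V₁=1·25/325=0.076923
k=0 src: V=0.0769
k=1 load: inc=0.076923, refl=0.076923·0.777778=0.0598; V=0.000000+0.076923+0.059829=0.1368
k=2 src: inc=0.059829, refl=0.059829·0.846154=0.0506; V=0.076923+0.059829+0.050625=0.1874
k=3 load: inc=0.050625, refl=0.050625·0.777778=0.0394; V=0.136752+0.050625+0.039375=0.2268
k=4 src: inc=0.039375, refl=0.039375·0.846154=0.0333; V=0.187377+0.039375+0.033317=0.2601

0 0 source 0.0769
1 2 load 0.1368
2 4 source 0.1874
3 6 load 0.2268
4 8 source 0.2601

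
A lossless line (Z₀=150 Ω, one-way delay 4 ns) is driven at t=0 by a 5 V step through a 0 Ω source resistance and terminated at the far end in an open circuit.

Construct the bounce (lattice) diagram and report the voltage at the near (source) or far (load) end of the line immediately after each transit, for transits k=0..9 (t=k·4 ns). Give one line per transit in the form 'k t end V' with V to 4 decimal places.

Γ_L=1.000000, Γ_S=-1.000000; launch V₁=5·150/150=5.000000
k=0 src: V=5.0000
k=1 load: inc=5.000000, refl=5.000000·1.000000=5.0000; V=0.000000+5.000000+5.000000=10.0000
k=2 src: inc=5.000000, refl=5.000000·-1.000000=-5.0000; V=5.000000+5.000000+-5.000000=5.0000
k=3 load: inc=-5.000000, refl=-5.000000·1.000000=-5.0000; V=10.000000+-5.000000+-5.000000=0.0000
k=4 src: inc=-5.000000, refl=-5.000000·-1.000000=5.0000; V=5.000000+-5.000000+5.000000=5.0000
k=5 load: inc=5.000000, refl=5.000000·1.000000=5.0000; V=0.000000+5.000000+5.000000=10.0000
k=6 src: inc=5.000000, refl=5.000000·-1.000000=-5.0000; V=5.000000+5.000000+-5.000000=5.0000
k=7 load: inc=-5.000000, refl=-5.000000·1.000000=-5.0000; V=10.000000+-5.000000+-5.000000=0.0000
k=8 src: inc=-5.000000, refl=-5.000000·-1.000000=5.0000; V=5.000000+-5.000000+5.000000=5.0000
k=9 load: inc=5.000000, refl=5.000000·1.000000=5.0000; V=0.000000+5.000000+5.000000=10.0000

0 0 source 5.0000
1 4 load 10.0000
2 8 source 5.0000
3 12 load 0.0000
4 16 source 5.0000
5 20 load 10.0000
6 24 source 5.0000
7 28 load 0.0000
8 32 source 5.0000
9 36 load 10.0000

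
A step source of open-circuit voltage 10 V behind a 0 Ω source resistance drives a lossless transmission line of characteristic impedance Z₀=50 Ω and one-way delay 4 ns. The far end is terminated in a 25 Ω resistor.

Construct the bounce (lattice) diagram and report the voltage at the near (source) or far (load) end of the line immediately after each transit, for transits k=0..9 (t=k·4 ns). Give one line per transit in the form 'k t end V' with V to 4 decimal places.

0 0 source 10.0000
1 4 load 6.6667
2 8 source 10.0000
3 12 load 8.8889
4 16 source 10.0000
5 20 load 9.6296
6 24 source 10.0000
7 28 load 9.8765
8 32 source 10.0000
9 36 load 9.9588

Γ_L=-0.333333, Γ_S=-1.000000; launch V₁=10·50/50=10.000000
k=0 src: V=10.0000
k=1 load: inc=10.000000, refl=10.000000·-0.333333=-3.3333; V=0.000000+10.000000+-3.333333=6.6667
k=2 src: inc=-3.333333, refl=-3.333333·-1.000000=3.3333; V=10.000000+-3.333333+3.333333=10.0000
k=3 load: inc=3.333333, refl=3.333333·-0.333333=-1.1111; V=6.666667+3.333333+-1.111111=8.8889
k=4 src: inc=-1.111111, refl=-1.111111·-1.000000=1.1111; V=10.000000+-1.111111+1.111111=10.0000
k=5 load: inc=1.111111, refl=1.111111·-0.333333=-0.3704; V=8.888889+1.111111+-0.370370=9.6296
k=6 src: inc=-0.370370, refl=-0.370370·-1.000000=0.3704; V=10.000000+-0.370370+0.370370=10.0000
k=7 load: inc=0.370370, refl=0.370370·-0.333333=-0.1235; V=9.629630+0.370370+-0.123457=9.8765
k=8 src: inc=-0.123457, refl=-0.123457·-1.000000=0.1235; V=10.000000+-0.123457+0.123457=10.0000
k=9 load: inc=0.123457, refl=0.123457·-0.333333=-0.0412; V=9.876543+0.123457+-0.041152=9.9588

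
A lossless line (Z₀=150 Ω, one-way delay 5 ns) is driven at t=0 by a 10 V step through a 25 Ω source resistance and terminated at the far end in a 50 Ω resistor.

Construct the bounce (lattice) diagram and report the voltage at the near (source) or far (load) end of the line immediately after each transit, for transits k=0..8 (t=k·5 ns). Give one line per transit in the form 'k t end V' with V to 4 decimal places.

Γ_L=-0.500000, Γ_S=-0.714286; launch V₁=10·150/175=8.571429
k=0 src: V=8.5714
k=1 load: inc=8.571429, refl=8.571429·-0.500000=-4.2857; V=0.000000+8.571429+-4.285714=4.2857
k=2 src: inc=-4.285714, refl=-4.285714·-0.714286=3.0612; V=8.571429+-4.285714+3.061224=7.3469
k=3 load: inc=3.061224, refl=3.061224·-0.500000=-1.5306; V=4.285714+3.061224+-1.530612=5.8163
k=4 src: inc=-1.530612, refl=-1.530612·-0.714286=1.0933; V=7.346939+-1.530612+1.093294=6.9096
k=5 load: inc=1.093294, refl=1.093294·-0.500000=-0.5466; V=5.816327+1.093294+-0.546647=6.3630
k=6 src: inc=-0.546647, refl=-0.546647·-0.714286=0.3905; V=6.909621+-0.546647+0.390462=6.7534
k=7 load: inc=0.390462, refl=0.390462·-0.500000=-0.1952; V=6.362974+0.390462+-0.195231=6.5582
k=8 src: inc=-0.195231, refl=-0.195231·-0.714286=0.1395; V=6.753436+-0.195231+0.139451=6.6977

0 0 source 8.5714
1 5 load 4.2857
2 10 source 7.3469
3 15 load 5.8163
4 20 source 6.9096
5 25 load 6.3630
6 30 source 6.7534
7 35 load 6.5582
8 40 source 6.6977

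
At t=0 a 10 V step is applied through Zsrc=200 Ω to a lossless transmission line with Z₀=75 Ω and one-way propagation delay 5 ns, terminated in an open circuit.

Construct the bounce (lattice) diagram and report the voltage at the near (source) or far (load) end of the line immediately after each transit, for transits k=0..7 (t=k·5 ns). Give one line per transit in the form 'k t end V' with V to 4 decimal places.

0 0 source 2.7273
1 5 load 5.4545
2 10 source 6.6942
3 15 load 7.9339
4 20 source 8.4974
5 25 load 9.0609
6 30 source 9.3170
7 35 load 9.5731

Γ_L=1.000000, Γ_S=0.454545; launch V₁=10·75/275=2.727273
k=0 src: V=2.7273
k=1 load: inc=2.727273, refl=2.727273·1.000000=2.7273; V=0.000000+2.727273+2.727273=5.4545
k=2 src: inc=2.727273, refl=2.727273·0.454545=1.2397; V=2.727273+2.727273+1.239669=6.6942
k=3 load: inc=1.239669, refl=1.239669·1.000000=1.2397; V=5.454545+1.239669+1.239669=7.9339
k=4 src: inc=1.239669, refl=1.239669·0.454545=0.5635; V=6.694215+1.239669+0.563486=8.4974
k=5 load: inc=0.563486, refl=0.563486·1.000000=0.5635; V=7.933884+0.563486+0.563486=9.0609
k=6 src: inc=0.563486, refl=0.563486·0.454545=0.2561; V=8.497370+0.563486+0.256130=9.3170
k=7 load: inc=0.256130, refl=0.256130·1.000000=0.2561; V=9.060856+0.256130+0.256130=9.5731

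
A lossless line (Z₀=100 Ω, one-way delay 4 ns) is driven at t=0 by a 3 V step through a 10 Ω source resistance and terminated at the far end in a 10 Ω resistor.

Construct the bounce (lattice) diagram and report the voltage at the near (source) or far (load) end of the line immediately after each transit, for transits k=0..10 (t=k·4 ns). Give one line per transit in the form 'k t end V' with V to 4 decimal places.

0 0 source 2.7273
1 4 load 0.4959
2 8 source 2.3216
3 12 load 0.8278
4 16 source 2.0500
5 20 load 1.0500
6 24 source 1.8682
7 28 load 1.1988
8 32 source 1.7465
9 36 load 1.2984
10 40 source 1.6650

Γ_L=-0.818182, Γ_S=-0.818182; launch V₁=3·100/110=2.727273
k=0 src: V=2.7273
k=1 load: inc=2.727273, refl=2.727273·-0.818182=-2.2314; V=0.000000+2.727273+-2.231405=0.4959
k=2 src: inc=-2.231405, refl=-2.231405·-0.818182=1.8257; V=2.727273+-2.231405+1.825695=2.3216
k=3 load: inc=1.825695, refl=1.825695·-0.818182=-1.4938; V=0.495868+1.825695+-1.493750=0.8278
k=4 src: inc=-1.493750, refl=-1.493750·-0.818182=1.2222; V=2.321563+-1.493750+1.222159=2.0500
k=5 load: inc=1.222159, refl=1.222159·-0.818182=-0.9999; V=0.827812+1.222159+-0.999949=1.0500
k=6 src: inc=-0.999949, refl=-0.999949·-0.818182=0.8181; V=2.049972+-0.999949+0.818140=1.8682
k=7 load: inc=0.818140, refl=0.818140·-0.818182=-0.6694; V=1.050023+0.818140+-0.669387=1.1988
k=8 src: inc=-0.669387, refl=-0.669387·-0.818182=0.5477; V=1.868163+-0.669387+0.547680=1.7465
k=9 load: inc=0.547680, refl=0.547680·-0.818182=-0.4481; V=1.198776+0.547680+-0.448102=1.2984
k=10 src: inc=-0.448102, refl=-0.448102·-0.818182=0.3666; V=1.746456+-0.448102+0.366629=1.6650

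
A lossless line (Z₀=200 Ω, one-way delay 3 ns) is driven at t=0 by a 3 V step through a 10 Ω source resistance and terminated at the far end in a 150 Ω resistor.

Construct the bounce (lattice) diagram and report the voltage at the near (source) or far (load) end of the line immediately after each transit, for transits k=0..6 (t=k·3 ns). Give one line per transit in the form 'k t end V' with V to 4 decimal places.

0 0 source 2.8571
1 3 load 2.4490
2 6 source 2.8183
3 9 load 2.7655
4 12 source 2.8132
5 15 load 2.8064
6 18 source 2.8126

Γ_L=-0.142857, Γ_S=-0.904762; launch V₁=3·200/210=2.857143
k=0 src: V=2.8571
k=1 load: inc=2.857143, refl=2.857143·-0.142857=-0.4082; V=0.000000+2.857143+-0.408163=2.4490
k=2 src: inc=-0.408163, refl=-0.408163·-0.904762=0.3693; V=2.857143+-0.408163+0.369291=2.8183
k=3 load: inc=0.369291, refl=0.369291·-0.142857=-0.0528; V=2.448980+0.369291+-0.052756=2.7655
k=4 src: inc=-0.052756, refl=-0.052756·-0.904762=0.0477; V=2.818270+-0.052756+0.047731=2.8132
k=5 load: inc=0.047731, refl=0.047731·-0.142857=-0.0068; V=2.765514+0.047731+-0.006819=2.8064
k=6 src: inc=-0.006819, refl=-0.006819·-0.904762=0.0062; V=2.813246+-0.006819+0.006169=2.8126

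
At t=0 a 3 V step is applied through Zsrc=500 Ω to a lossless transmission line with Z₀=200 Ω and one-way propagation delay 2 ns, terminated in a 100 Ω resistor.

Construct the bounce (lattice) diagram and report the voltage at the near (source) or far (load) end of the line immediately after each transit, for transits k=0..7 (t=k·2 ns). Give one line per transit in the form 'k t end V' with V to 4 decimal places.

Γ_L=-0.333333, Γ_S=0.428571; launch V₁=3·200/700=0.857143
k=0 src: V=0.8571
k=1 load: inc=0.857143, refl=0.857143·-0.333333=-0.2857; V=0.000000+0.857143+-0.285714=0.5714
k=2 src: inc=-0.285714, refl=-0.285714·0.428571=-0.1224; V=0.857143+-0.285714+-0.122449=0.4490
k=3 load: inc=-0.122449, refl=-0.122449·-0.333333=0.0408; V=0.571429+-0.122449+0.040816=0.4898
k=4 src: inc=0.040816, refl=0.040816·0.428571=0.0175; V=0.448980+0.040816+0.017493=0.5073
k=5 load: inc=0.017493, refl=0.017493·-0.333333=-0.0058; V=0.489796+0.017493+-0.005831=0.5015
k=6 src: inc=-0.005831, refl=-0.005831·0.428571=-0.0025; V=0.507289+-0.005831+-0.002499=0.4990
k=7 load: inc=-0.002499, refl=-0.002499·-0.333333=0.0008; V=0.501458+-0.002499+0.000833=0.4998

0 0 source 0.8571
1 2 load 0.5714
2 4 source 0.4490
3 6 load 0.4898
4 8 source 0.5073
5 10 load 0.5015
6 12 source 0.4990
7 14 load 0.4998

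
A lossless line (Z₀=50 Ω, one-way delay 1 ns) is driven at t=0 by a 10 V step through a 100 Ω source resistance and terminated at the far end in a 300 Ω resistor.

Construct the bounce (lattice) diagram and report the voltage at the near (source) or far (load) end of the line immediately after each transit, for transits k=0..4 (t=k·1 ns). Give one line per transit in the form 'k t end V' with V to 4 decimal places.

Γ_L=0.714286, Γ_S=0.333333; launch V₁=10·50/150=3.333333
k=0 src: V=3.3333
k=1 load: inc=3.333333, refl=3.333333·0.714286=2.3810; V=0.000000+3.333333+2.380952=5.7143
k=2 src: inc=2.380952, refl=2.380952·0.333333=0.7937; V=3.333333+2.380952+0.793651=6.5079
k=3 load: inc=0.793651, refl=0.793651·0.714286=0.5669; V=5.714286+0.793651+0.566893=7.0748
k=4 src: inc=0.566893, refl=0.566893·0.333333=0.1890; V=6.507937+0.566893+0.188964=7.2638

0 0 source 3.3333
1 1 load 5.7143
2 2 source 6.5079
3 3 load 7.0748
4 4 source 7.2638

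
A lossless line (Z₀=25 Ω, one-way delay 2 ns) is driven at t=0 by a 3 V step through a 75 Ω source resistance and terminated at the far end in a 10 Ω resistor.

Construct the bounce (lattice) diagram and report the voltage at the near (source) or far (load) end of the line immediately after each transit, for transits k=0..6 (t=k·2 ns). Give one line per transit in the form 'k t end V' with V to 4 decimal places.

0 0 source 0.7500
1 2 load 0.4286
2 4 source 0.2679
3 6 load 0.3367
4 8 source 0.3712
5 10 load 0.3564
6 12 source 0.3490

Γ_L=-0.428571, Γ_S=0.500000; launch V₁=3·25/100=0.750000
k=0 src: V=0.7500
k=1 load: inc=0.750000, refl=0.750000·-0.428571=-0.3214; V=0.000000+0.750000+-0.321429=0.4286
k=2 src: inc=-0.321429, refl=-0.321429·0.500000=-0.1607; V=0.750000+-0.321429+-0.160714=0.2679
k=3 load: inc=-0.160714, refl=-0.160714·-0.428571=0.0689; V=0.428571+-0.160714+0.068878=0.3367
k=4 src: inc=0.068878, refl=0.068878·0.500000=0.0344; V=0.267857+0.068878+0.034439=0.3712
k=5 load: inc=0.034439, refl=0.034439·-0.428571=-0.0148; V=0.336735+0.034439+-0.014759=0.3564
k=6 src: inc=-0.014759, refl=-0.014759·0.500000=-0.0074; V=0.371173+-0.014759+-0.007380=0.3490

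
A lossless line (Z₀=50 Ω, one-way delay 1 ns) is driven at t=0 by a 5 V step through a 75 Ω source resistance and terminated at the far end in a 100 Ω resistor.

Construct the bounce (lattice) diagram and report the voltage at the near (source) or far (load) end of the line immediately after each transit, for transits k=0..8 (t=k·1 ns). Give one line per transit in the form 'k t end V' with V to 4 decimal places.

Γ_L=0.333333, Γ_S=0.200000; launch V₁=5·50/125=2.000000
k=0 src: V=2.0000
k=1 load: inc=2.000000, refl=2.000000·0.333333=0.6667; V=0.000000+2.000000+0.666667=2.6667
k=2 src: inc=0.666667, refl=0.666667·0.200000=0.1333; V=2.000000+0.666667+0.133333=2.8000
k=3 load: inc=0.133333, refl=0.133333·0.333333=0.0444; V=2.666667+0.133333+0.044444=2.8444
k=4 src: inc=0.044444, refl=0.044444·0.200000=0.0089; V=2.800000+0.044444+0.008889=2.8533
k=5 load: inc=0.008889, refl=0.008889·0.333333=0.0030; V=2.844444+0.008889+0.002963=2.8563
k=6 src: inc=0.002963, refl=0.002963·0.200000=0.0006; V=2.853333+0.002963+0.000593=2.8569
k=7 load: inc=0.000593, refl=0.000593·0.333333=0.0002; V=2.856296+0.000593+0.000198=2.8571
k=8 src: inc=0.000198, refl=0.000198·0.200000=0.0000; V=2.856889+0.000198+0.000040=2.8571

0 0 source 2.0000
1 1 load 2.6667
2 2 source 2.8000
3 3 load 2.8444
4 4 source 2.8533
5 5 load 2.8563
6 6 source 2.8569
7 7 load 2.8571
8 8 source 2.8571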